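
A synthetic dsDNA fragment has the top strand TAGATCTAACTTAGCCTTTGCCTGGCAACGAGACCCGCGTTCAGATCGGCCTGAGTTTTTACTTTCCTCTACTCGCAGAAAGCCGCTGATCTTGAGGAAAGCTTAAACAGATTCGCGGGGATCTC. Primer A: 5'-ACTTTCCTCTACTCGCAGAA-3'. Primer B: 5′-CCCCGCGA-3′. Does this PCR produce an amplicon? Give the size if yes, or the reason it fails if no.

Primer A (ACTTTCCTCTACTCGCAGAA) matches the top strand at positions 61–80; it acts as a forward primer.
Primer B's reverse complement is TCGCGGGG, matching the top strand at positions 113–120; it acts as a reverse primer.
The 3' ends face each other across positions 61–120, giving a 60 bp product.

Yes — a 60 bp product.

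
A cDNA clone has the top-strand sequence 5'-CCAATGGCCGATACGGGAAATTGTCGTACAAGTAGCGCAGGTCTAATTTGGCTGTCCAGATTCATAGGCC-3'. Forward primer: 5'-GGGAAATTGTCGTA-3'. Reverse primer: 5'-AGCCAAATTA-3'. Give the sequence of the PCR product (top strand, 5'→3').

The forward primer matches the template at positions 15–28.
Reverse complement of the reverse primer: TAATTTGGCT. This occurs on the top strand at positions 44–53.
The product is the template from position 15 through 53 (39 bp).

5'-GGGAAATTGTCGTACAAGTAGCGCAGGTCTAATTTGGCT-3'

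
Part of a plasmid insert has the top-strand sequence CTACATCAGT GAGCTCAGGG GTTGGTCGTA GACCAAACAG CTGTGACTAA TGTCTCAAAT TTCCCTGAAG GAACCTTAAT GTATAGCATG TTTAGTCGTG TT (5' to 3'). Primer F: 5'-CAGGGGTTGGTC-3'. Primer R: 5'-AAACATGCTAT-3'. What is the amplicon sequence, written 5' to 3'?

The forward primer matches the template at positions 16–27.
Taking the reverse complement of AAACATGCTAT gives ATAGCATGTTT, found at positions 83–93 on the template; the primer anneals here to the top strand with its 3' end pointing upstream.
The product is the template from position 16 through 93 (78 bp).

5'-CAGGGGTTGGTCGTAGACCAAACAGCTGTGACTAATGTCTCAAATTTCCCTGAAGGAACCTTAATGTATAGCATGTTT-3'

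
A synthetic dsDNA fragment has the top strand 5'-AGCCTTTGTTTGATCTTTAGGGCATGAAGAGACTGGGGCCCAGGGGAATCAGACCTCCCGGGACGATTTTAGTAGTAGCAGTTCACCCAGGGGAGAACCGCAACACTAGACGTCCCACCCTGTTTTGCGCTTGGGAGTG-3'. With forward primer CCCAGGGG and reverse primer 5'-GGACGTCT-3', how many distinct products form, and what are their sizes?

The forward primer CCCAGGGG matches the top strand at positions 39–46, 86–93.
The reverse primer's reverse complement is AGACGTCC, matching at positions 108–115.
Each forward site pairs with the reverse site to give a product ending at position 115: sizes 77, 30 bp.

Two products: 77 bp, 30 bp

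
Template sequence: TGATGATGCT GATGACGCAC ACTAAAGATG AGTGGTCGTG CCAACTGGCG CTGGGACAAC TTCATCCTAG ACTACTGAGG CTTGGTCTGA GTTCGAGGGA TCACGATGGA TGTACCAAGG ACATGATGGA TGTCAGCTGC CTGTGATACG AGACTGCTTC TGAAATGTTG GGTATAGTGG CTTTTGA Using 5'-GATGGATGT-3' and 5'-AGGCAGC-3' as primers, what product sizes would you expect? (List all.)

38 bp, 18 bp

The forward primer GATGGATGT matches the top strand at positions 105–113, 125–133.
The reverse primer's reverse complement is GCTGCCT, matching at positions 136–142.
Each forward site pairs with the reverse site to give a product ending at position 142: sizes 38, 18 bp.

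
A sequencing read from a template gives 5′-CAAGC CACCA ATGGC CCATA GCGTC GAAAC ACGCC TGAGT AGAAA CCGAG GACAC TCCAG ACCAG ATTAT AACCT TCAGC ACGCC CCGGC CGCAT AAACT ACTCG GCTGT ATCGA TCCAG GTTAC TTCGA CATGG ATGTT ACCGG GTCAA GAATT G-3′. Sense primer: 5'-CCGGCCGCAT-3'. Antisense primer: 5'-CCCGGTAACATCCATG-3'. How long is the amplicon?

61 bp

Forward primer CCGGCCGCAT is found on the top strand at positions 86–95.
The reverse primer's reverse complement is CATGGATGTTACCGGG, which matches the template at positions 131–146.
Product length = (reverse-primer end) − (forward-primer start) + 1 = 146 − 86 + 1 = 61 bp.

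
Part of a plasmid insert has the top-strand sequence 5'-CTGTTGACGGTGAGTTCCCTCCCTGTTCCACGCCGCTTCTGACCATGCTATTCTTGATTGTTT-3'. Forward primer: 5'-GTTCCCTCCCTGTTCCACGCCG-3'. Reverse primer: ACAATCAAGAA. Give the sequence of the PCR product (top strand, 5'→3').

Forward primer GTTCCCTCCCTGTTCCACGCCG is found on the top strand at positions 14–35.
Taking the reverse complement of ACAATCAAGAA gives TTCTTGATTGT, found at positions 51–61 on the template; the primer anneals here to the top strand with its 3' end pointing upstream.
The product is the template from position 14 through 61 (48 bp).

5'-GTTCCCTCCCTGTTCCACGCCGCTTCTGACCATGCTATTCTTGATTGT-3'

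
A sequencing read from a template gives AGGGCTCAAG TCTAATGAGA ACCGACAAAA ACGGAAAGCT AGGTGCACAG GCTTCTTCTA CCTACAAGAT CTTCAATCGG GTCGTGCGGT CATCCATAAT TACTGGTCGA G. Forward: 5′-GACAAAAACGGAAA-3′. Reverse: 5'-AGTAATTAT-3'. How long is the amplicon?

81 bp

The forward primer matches the template at positions 24–37.
Taking the reverse complement of AGTAATTAT gives ATAATTACT, found at positions 96–104 on the template; the primer anneals here to the top strand with its 3' end pointing upstream.
Product length = (reverse-primer end) − (forward-primer start) + 1 = 104 − 24 + 1 = 81 bp.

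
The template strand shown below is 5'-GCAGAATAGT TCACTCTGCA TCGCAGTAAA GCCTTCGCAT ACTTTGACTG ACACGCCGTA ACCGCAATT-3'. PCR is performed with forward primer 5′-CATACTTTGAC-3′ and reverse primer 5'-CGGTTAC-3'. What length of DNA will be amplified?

The forward primer matches the template at positions 38–48.
The reverse primer's reverse complement is GTAACCG, which matches the template at positions 58–64.
Amplicon spans positions 38–64: 27 bp.

27 bp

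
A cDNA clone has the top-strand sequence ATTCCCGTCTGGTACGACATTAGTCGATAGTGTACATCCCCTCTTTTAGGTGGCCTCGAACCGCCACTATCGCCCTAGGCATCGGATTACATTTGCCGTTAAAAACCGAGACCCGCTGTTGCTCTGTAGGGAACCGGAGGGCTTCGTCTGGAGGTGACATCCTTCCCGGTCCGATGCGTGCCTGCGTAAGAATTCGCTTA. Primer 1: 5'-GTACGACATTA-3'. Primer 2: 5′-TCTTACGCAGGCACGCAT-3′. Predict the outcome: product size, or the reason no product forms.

Primer 1 (GTACGACATTA) matches the top strand at positions 12–22; it acts as a forward primer.
Primer 2's reverse complement is ATGCGTGCCTGCGTAAGA, matching the top strand at positions 174–191; it acts as a reverse primer.
The 3' ends face each other across positions 12–191, giving a 180 bp product.

Yes — a 180 bp product.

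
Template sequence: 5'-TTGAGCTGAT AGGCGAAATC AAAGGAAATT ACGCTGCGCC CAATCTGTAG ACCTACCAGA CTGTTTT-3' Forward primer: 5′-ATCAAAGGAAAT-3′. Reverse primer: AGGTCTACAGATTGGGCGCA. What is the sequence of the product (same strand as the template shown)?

Scanning the template, ATCAAAGGAAAT occurs at positions 18–29; this primer anneals to the bottom strand there with its 3' end pointing downstream.
Taking the reverse complement of AGGTCTACAGATTGGGCGCA gives TGCGCCCAATCTGTAGACCT, found at positions 35–54 on the template; the primer anneals here to the top strand with its 3' end pointing upstream.
The product is the template from position 18 through 54 (37 bp).

5'-ATCAAAGGAAATTACGCTGCGCCCAATCTGTAGACCT-3'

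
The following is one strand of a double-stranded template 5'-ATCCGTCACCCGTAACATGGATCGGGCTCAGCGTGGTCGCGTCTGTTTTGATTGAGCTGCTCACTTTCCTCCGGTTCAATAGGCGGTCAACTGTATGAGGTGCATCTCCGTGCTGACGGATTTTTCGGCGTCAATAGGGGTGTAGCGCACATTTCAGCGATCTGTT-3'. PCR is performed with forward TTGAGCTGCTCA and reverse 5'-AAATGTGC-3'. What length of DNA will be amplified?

103 bp

Scanning the template, TTGAGCTGCTCA occurs at positions 52–63; this primer anneals to the bottom strand there with its 3' end pointing downstream.
Reverse complement of the reverse primer: GCACATTT. This occurs on the top strand at positions 147–154.
Product length = (reverse-primer end) − (forward-primer start) + 1 = 154 − 52 + 1 = 103 bp.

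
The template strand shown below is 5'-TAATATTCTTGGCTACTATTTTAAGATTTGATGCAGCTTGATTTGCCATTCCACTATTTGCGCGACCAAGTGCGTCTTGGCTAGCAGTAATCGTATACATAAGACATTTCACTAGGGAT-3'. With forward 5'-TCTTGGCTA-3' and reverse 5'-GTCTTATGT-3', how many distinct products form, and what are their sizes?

The forward primer TCTTGGCTA matches the top strand at positions 7–15, 75–83.
The reverse primer's reverse complement is ACATAAGAC, matching at positions 97–105.
Each forward site pairs with the reverse site to give a product ending at position 105: sizes 99, 31 bp.

Two products: 99 bp, 31 bp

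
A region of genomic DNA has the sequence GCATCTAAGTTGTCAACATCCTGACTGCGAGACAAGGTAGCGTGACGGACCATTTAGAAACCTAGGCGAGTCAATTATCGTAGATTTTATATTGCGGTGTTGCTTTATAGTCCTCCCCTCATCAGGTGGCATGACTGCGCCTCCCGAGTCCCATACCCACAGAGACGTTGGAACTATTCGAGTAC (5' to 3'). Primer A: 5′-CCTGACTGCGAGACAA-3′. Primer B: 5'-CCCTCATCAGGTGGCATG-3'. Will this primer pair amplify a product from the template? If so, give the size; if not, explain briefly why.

Primer A (CCTGACTGCGAGACAA) matches the top strand at positions 20–35 (3' end points downstream).
Primer B (CCCTCATCAGGTGGCATG) also matches the top strand directly, at positions 116–133 — its reverse complement CATGCCACCTGATGAGGG is not present.
Both primers anneal to the bottom strand with 3' ends pointing the same way, so neither can prime synthesis back toward the other.

No product — both primers anneal to the same strand and extend in the same direction.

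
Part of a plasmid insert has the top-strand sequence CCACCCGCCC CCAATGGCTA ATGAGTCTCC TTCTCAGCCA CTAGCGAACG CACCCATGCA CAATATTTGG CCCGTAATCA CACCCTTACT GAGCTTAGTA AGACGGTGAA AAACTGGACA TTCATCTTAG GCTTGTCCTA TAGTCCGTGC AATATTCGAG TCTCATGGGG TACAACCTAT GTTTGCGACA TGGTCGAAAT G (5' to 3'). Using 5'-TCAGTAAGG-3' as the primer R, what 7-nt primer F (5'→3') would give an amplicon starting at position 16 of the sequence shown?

5'-GGCTAAT-3'

The reverse primer's reverse complement CCTTACTGA matches the template at positions 84–92; the product starts at position 16.
The forward primer is identical to the top strand over positions 16–22: GGCTAAT.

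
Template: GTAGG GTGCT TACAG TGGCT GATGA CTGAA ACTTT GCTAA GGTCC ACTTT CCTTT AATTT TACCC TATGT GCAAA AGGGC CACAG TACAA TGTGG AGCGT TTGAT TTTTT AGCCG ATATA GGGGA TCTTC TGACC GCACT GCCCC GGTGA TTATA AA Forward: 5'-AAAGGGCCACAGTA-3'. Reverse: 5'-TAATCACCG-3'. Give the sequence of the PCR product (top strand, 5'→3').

5'-AAAGGGCCACAGTACAATGTGGAGCGTTTGATTTTTTAGCCGATATAGGGGATCTTCTGACCGCACTGCCCCGGTGATTA-3'

Forward primer AAAGGGCCACAGTA is found on the top strand at positions 74–87.
Reverse complement of the reverse primer: CGGTGATTA. This occurs on the top strand at positions 145–153.
The product is the template from position 74 through 153 (80 bp).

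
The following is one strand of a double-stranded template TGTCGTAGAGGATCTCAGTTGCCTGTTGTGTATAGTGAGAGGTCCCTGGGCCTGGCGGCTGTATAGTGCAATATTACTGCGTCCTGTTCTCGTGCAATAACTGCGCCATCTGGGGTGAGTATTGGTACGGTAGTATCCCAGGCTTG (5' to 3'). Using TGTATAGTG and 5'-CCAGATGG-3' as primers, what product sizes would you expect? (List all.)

The forward primer TGTATAGTG matches the top strand at positions 29–37, 60–68.
The reverse primer's reverse complement is CCATCTGG, matching at positions 106–113.
Each forward site pairs with the reverse site to give a product ending at position 113: sizes 85, 54 bp.

85 bp, 54 bp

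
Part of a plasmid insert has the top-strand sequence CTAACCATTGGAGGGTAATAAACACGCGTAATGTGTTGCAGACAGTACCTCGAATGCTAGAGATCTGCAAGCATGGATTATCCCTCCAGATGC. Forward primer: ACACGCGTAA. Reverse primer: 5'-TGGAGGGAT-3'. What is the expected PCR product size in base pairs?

Forward primer ACACGCGTAA is found on the top strand at positions 22–31.
Taking the reverse complement of TGGAGGGAT gives ATCCCTCCA, found at positions 80–88 on the template; the primer anneals here to the top strand with its 3' end pointing upstream.
Product length = (reverse-primer end) − (forward-primer start) + 1 = 88 − 22 + 1 = 67 bp.

67 bp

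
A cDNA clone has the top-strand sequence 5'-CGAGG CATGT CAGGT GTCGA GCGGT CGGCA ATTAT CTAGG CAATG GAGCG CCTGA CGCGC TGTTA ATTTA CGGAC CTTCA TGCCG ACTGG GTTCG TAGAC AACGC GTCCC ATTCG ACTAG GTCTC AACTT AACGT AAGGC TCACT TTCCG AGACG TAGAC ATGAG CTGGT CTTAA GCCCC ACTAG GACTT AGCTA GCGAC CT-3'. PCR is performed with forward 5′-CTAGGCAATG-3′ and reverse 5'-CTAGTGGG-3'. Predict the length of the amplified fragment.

Scanning the template, CTAGGCAATG occurs at positions 36–45; this primer anneals to the bottom strand there with its 3' end pointing downstream.
Taking the reverse complement of CTAGTGGG gives CCCACTAG, found at positions 178–185 on the template; the primer anneals here to the top strand with its 3' end pointing upstream.
Amplicon spans positions 36–185: 150 bp.

150 bp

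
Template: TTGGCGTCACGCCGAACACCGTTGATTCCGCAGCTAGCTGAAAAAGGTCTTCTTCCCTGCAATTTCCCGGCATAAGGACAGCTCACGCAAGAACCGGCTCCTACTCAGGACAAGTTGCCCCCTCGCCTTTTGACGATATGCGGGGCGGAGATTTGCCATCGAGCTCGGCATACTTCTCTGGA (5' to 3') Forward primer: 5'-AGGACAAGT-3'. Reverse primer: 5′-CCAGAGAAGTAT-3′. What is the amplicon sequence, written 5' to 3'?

Scanning the template, AGGACAAGT occurs at positions 107–115; this primer anneals to the bottom strand there with its 3' end pointing downstream.
The reverse primer's reverse complement is ATACTTCTCTGG, which matches the template at positions 170–181.
The product is the template from position 107 through 181 (75 bp).

5'-AGGACAAGTTGCCCCCTCGCCTTTTGACGATATGCGGGGCGGAGATTTGCCATCGAGCTCGGCATACTTCTCTGG-3'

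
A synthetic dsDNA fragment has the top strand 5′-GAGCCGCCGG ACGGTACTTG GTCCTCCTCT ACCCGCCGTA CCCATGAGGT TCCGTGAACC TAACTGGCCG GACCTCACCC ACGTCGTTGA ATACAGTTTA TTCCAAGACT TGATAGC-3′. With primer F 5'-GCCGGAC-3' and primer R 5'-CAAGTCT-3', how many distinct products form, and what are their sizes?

Two products: 107 bp, 46 bp

The forward primer GCCGGAC matches the top strand at positions 6–12, 67–73.
The reverse primer's reverse complement is AGACTTG, matching at positions 106–112.
Each forward site pairs with the reverse site to give a product ending at position 112: sizes 107, 46 bp.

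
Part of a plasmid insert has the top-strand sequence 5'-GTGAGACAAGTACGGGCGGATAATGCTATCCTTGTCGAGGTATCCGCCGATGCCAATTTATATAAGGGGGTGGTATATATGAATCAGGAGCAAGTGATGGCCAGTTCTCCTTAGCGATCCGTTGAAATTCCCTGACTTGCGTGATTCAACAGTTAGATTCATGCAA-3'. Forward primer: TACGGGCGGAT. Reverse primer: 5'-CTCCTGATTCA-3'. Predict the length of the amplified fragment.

80 bp

Scanning the template, TACGGGCGGAT occurs at positions 11–21; this primer anneals to the bottom strand there with its 3' end pointing downstream.
The reverse primer's reverse complement is TGAATCAGGAG, which matches the template at positions 80–90.
Amplicon spans positions 11–90: 80 bp.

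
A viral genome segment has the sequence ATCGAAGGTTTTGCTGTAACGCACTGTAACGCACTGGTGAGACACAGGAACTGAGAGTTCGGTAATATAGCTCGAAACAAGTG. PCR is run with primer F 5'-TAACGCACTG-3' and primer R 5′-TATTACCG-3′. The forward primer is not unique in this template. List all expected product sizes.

The forward primer TAACGCACTG matches the top strand at positions 17–26, 27–36.
The reverse primer's reverse complement is CGGTAATA, matching at positions 60–67.
Each forward site pairs with the reverse site to give a product ending at position 67: sizes 51, 41 bp.

51 bp, 41 bp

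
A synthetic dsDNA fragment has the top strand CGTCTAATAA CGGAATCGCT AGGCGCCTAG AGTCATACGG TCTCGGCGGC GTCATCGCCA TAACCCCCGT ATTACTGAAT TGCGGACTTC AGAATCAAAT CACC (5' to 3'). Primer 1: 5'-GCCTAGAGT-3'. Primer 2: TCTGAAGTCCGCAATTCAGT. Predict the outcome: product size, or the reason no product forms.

Primer 1 (GCCTAGAGT) matches the top strand at positions 25–33; it acts as a forward primer.
Primer 2's reverse complement is ACTGAATTGCGGACTTCAGA, matching the top strand at positions 74–93; it acts as a reverse primer.
The 3' ends face each other across positions 25–93, giving a 69 bp product.

Yes — a 69 bp product.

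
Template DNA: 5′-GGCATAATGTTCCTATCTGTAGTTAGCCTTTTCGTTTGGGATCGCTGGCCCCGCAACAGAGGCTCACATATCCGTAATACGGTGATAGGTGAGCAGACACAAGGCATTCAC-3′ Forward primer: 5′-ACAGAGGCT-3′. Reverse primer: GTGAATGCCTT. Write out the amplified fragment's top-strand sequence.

5'-ACAGAGGCTCACATATCCGTAATACGGTGATAGGTGAGCAGACACAAGGCATTCAC-3'

Forward primer ACAGAGGCT is found on the top strand at positions 56–64.
Taking the reverse complement of GTGAATGCCTT gives AAGGCATTCAC, found at positions 101–111 on the template; the primer anneals here to the top strand with its 3' end pointing upstream.
The product is the template from position 56 through 111 (56 bp).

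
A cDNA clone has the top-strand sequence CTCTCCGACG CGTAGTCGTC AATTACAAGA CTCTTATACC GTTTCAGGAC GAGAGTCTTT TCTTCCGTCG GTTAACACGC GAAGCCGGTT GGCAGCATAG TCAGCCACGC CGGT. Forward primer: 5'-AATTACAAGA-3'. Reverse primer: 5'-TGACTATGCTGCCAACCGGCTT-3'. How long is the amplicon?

Forward primer AATTACAAGA is found on the top strand at positions 21–30.
Taking the reverse complement of TGACTATGCTGCCAACCGGCTT gives AAGCCGGTTGGCAGCATAGTCA, found at positions 82–103 on the template; the primer anneals here to the top strand with its 3' end pointing upstream.
The product runs from position 21 to position 103, so its length is 103 − 21 + 1 = 83 bp.

83 bp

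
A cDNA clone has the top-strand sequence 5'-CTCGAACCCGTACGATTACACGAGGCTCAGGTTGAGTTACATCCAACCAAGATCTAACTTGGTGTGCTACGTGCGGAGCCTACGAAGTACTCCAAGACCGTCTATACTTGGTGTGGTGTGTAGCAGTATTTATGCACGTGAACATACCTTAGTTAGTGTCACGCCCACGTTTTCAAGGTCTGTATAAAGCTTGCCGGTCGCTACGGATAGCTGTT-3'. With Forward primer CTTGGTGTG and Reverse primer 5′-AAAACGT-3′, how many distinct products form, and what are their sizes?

The forward primer CTTGGTGTG matches the top strand at positions 58–66, 107–115.
The reverse primer's reverse complement is ACGTTTT, matching at positions 167–173.
Each forward site pairs with the reverse site to give a product ending at position 173: sizes 116, 67 bp.

Two products: 116 bp, 67 bp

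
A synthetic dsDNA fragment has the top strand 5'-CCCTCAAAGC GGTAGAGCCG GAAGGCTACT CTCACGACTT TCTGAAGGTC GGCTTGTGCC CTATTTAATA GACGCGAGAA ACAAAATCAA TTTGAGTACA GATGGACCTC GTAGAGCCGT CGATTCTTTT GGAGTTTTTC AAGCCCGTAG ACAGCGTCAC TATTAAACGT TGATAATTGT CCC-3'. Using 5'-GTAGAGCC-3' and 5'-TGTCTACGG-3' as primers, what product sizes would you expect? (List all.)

The forward primer GTAGAGCC matches the top strand at positions 12–19, 111–118.
The reverse primer's reverse complement is CCGTAGACA, matching at positions 145–153.
Each forward site pairs with the reverse site to give a product ending at position 153: sizes 142, 43 bp.

142 bp, 43 bp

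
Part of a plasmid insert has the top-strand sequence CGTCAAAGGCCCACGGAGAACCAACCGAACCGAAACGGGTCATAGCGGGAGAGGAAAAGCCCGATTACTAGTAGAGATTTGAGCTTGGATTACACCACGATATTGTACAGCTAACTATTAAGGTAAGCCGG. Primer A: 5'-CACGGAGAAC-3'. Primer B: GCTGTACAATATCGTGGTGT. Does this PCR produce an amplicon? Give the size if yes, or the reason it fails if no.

Primer A (CACGGAGAAC) matches the top strand at positions 12–21; it acts as a forward primer.
Primer B's reverse complement is ACACCACGATATTGTACAGC, matching the top strand at positions 92–111; it acts as a reverse primer.
The 3' ends face each other across positions 12–111, giving a 100 bp product.

Yes — a 100 bp product.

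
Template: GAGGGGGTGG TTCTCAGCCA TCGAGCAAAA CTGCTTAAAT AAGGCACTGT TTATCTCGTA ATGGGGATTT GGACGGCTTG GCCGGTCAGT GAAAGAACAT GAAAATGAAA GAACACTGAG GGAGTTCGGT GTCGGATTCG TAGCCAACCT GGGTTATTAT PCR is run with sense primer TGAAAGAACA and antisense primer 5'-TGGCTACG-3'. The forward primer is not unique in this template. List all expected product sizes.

57 bp, 41 bp

The forward primer TGAAAGAACA matches the top strand at positions 90–99, 106–115.
The reverse primer's reverse complement is CGTAGCCA, matching at positions 139–146.
Each forward site pairs with the reverse site to give a product ending at position 146: sizes 57, 41 bp.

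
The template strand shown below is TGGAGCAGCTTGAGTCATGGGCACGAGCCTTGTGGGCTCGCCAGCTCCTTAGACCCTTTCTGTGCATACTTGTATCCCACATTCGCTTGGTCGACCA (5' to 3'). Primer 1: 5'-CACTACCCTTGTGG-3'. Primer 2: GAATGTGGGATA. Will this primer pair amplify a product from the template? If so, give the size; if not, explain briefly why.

No product — primer 1 has no binding site in the template.

Primer 1 (CACTACCCTTGTGG) does not match the top strand, and its reverse complement CCACAAGGGTAGTG does not match either.
With no annealing site for primer 1, no amplification occurs.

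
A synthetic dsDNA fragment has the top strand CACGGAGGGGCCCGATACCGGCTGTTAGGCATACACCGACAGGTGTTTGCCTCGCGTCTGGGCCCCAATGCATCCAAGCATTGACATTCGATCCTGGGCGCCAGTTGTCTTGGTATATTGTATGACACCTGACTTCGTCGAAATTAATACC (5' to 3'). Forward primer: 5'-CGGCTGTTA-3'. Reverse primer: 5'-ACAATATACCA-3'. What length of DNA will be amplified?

Forward primer CGGCTGTTA is found on the top strand at positions 19–27.
Taking the reverse complement of ACAATATACCA gives TGGTATATTGT, found at positions 111–121 on the template; the primer anneals here to the top strand with its 3' end pointing upstream.
Product length = (reverse-primer end) − (forward-primer start) + 1 = 121 − 19 + 1 = 103 bp.

103 bp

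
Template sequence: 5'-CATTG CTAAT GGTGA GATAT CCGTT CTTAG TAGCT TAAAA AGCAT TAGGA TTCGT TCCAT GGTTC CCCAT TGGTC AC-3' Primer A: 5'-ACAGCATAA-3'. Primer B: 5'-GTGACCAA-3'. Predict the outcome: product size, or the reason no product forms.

No product — primer A has no binding site in the template.

Primer A (ACAGCATAA) does not match the top strand, and its reverse complement TTATGCTGT does not match either.
With no annealing site for primer A, no amplification occurs.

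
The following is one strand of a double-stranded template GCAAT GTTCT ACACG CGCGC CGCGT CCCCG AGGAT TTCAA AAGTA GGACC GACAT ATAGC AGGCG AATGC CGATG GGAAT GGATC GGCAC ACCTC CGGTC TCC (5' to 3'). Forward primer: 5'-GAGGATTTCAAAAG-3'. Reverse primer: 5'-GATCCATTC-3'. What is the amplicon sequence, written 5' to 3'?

Scanning the template, GAGGATTTCAAAAG occurs at positions 30–43; this primer anneals to the bottom strand there with its 3' end pointing downstream.
The reverse primer's reverse complement is GAATGGATC, which matches the template at positions 77–85.
The product is the template from position 30 through 85 (56 bp).

5'-GAGGATTTCAAAAGTAGGACCGACATATAGCAGGCGAATGCCGATGGGAATGGATC-3'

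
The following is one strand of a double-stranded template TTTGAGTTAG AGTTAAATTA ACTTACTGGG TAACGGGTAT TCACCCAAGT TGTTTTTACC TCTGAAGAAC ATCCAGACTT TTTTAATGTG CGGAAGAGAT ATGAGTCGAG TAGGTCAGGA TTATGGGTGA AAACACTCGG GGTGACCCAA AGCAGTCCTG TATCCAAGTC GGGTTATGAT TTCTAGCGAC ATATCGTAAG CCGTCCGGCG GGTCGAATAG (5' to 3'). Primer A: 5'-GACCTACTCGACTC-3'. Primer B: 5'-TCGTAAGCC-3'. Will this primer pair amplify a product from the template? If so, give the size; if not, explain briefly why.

Primer A (GACCTACTCGACTC) has reverse complement GAGTCGAGTAGGTC, which matches the top strand at positions 103–116; primer A anneals to the top strand there with its 3' end pointing upstream toward position 103.
Primer B (TCGTAAGCC) matches the top strand directly at positions 194–202; it anneals to the bottom strand with its 3' end pointing downstream toward position 202.
The 3' ends diverge (primer A extends toward position 1, primer B toward position 220), so the primers never converge on a shared product.

No product — the primers' 3' ends point away from each other.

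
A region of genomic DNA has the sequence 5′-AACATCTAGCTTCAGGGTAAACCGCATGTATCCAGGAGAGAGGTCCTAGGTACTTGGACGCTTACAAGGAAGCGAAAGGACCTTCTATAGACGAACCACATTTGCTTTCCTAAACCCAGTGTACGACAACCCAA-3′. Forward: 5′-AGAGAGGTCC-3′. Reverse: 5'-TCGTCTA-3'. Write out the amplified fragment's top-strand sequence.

5'-AGAGAGGTCCTAGGTACTTGGACGCTTACAAGGAAGCGAAAGGACCTTCTATAGACGA-3'

Scanning the template, AGAGAGGTCC occurs at positions 37–46; this primer anneals to the bottom strand there with its 3' end pointing downstream.
Taking the reverse complement of TCGTCTA gives TAGACGA, found at positions 88–94 on the template; the primer anneals here to the top strand with its 3' end pointing upstream.
The product is the template from position 37 through 94 (58 bp).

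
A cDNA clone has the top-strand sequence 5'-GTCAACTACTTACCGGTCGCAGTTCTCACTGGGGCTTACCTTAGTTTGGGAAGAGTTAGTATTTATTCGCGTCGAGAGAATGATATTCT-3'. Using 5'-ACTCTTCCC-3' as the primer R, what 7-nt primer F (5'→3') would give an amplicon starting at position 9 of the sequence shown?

5'-CTTACCG-3'

The reverse primer's reverse complement GGGAAGAGT matches the template at positions 48–56; the product starts at position 9.
The forward primer is identical to the top strand over positions 9–15: CTTACCG.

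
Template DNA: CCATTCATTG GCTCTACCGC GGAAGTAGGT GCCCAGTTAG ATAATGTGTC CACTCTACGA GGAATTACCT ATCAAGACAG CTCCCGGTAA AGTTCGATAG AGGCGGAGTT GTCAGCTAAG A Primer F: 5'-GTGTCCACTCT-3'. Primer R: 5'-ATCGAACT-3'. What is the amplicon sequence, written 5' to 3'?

Scanning the template, GTGTCCACTCT occurs at positions 46–56; this primer anneals to the bottom strand there with its 3' end pointing downstream.
The reverse primer's reverse complement is AGTTCGAT, which matches the template at positions 91–98.
The product is the template from position 46 through 98 (53 bp).

5'-GTGTCCACTCTACGAGGAATTACCTATCAAGACAGCTCCCGGTAAAGTTCGAT-3'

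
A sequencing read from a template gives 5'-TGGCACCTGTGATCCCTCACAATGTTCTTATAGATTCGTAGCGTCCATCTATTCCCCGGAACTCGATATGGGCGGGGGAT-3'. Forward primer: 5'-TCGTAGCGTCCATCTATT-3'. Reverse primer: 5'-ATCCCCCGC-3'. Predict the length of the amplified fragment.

45 bp

Scanning the template, TCGTAGCGTCCATCTATT occurs at positions 36–53; this primer anneals to the bottom strand there with its 3' end pointing downstream.
The reverse primer's reverse complement is GCGGGGGAT, which matches the template at positions 72–80.
The product runs from position 36 to position 80, so its length is 80 − 36 + 1 = 45 bp.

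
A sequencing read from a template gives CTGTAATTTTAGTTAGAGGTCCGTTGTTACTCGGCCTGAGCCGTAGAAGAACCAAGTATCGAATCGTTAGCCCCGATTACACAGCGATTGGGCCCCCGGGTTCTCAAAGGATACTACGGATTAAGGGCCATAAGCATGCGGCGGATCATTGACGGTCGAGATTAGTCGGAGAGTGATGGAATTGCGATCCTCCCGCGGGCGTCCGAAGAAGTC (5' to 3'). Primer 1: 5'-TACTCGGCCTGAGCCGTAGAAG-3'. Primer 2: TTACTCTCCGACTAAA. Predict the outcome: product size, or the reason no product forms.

No product — primer 2 has no binding site in the template.

Primer 2 (TTACTCTCCGACTAAA) does not match the top strand, and its reverse complement TTTAGTCGGAGAGTAA does not match either.
With no annealing site for primer 2, no amplification occurs.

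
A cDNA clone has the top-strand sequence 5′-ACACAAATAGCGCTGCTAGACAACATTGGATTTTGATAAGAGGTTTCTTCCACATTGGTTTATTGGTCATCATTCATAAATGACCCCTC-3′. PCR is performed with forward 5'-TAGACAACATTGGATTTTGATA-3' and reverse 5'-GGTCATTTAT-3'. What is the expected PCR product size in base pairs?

Forward primer TAGACAACATTGGATTTTGATA is found on the top strand at positions 17–38.
Reverse complement of the reverse primer: ATAAATGACC. This occurs on the top strand at positions 76–85.
The product runs from position 17 to position 85, so its length is 85 − 17 + 1 = 69 bp.

69 bp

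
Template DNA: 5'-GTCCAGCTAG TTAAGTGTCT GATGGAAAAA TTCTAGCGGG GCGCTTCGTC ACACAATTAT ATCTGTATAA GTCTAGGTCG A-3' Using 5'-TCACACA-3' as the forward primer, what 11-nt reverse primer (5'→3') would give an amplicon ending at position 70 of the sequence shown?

The forward primer binds at positions 49–55; the product's 3' end on the top strand is position 70.
The reverse primer anneals to the top strand over positions 60–70, i.e. to TATCTGTATAA.
Its sequence written 5'→3' is the reverse complement: TTATACAGATA.

5'-TTATACAGATA-3'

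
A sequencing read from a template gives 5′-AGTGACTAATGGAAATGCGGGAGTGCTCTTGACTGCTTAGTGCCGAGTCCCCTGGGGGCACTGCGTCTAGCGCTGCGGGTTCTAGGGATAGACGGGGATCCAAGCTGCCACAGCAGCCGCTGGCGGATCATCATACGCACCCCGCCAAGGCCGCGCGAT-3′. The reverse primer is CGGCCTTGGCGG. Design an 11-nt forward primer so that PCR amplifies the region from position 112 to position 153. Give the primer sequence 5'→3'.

5'-AGCAGCCGCTG-3'

The reverse primer's reverse complement CCGCCAAGGCCG matches the template at positions 142–153; the product starts at position 112.
The forward primer is identical to the top strand over positions 112–122: AGCAGCCGCTG.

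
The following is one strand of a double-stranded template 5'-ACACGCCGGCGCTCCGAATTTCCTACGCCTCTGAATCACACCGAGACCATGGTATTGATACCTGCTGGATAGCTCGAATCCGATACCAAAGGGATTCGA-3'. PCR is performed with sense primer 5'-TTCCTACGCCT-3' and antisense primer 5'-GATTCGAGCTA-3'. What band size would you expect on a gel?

Scanning the template, TTCCTACGCCT occurs at positions 20–30; this primer anneals to the bottom strand there with its 3' end pointing downstream.
Taking the reverse complement of GATTCGAGCTA gives TAGCTCGAATC, found at positions 70–80 on the template; the primer anneals here to the top strand with its 3' end pointing upstream.
Product length = (reverse-primer end) − (forward-primer start) + 1 = 80 − 20 + 1 = 61 bp.

61 bp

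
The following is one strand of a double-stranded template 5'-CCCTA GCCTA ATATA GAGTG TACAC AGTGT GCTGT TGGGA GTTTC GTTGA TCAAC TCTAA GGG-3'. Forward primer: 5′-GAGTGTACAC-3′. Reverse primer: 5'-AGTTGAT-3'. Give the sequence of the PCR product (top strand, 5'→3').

Scanning the template, GAGTGTACAC occurs at positions 16–25; this primer anneals to the bottom strand there with its 3' end pointing downstream.
Taking the reverse complement of AGTTGAT gives ATCAACT, found at positions 50–56 on the template; the primer anneals here to the top strand with its 3' end pointing upstream.
The product is the template from position 16 through 56 (41 bp).

5'-GAGTGTACACAGTGTGCTGTTGGGAGTTTCGTTGATCAACT-3'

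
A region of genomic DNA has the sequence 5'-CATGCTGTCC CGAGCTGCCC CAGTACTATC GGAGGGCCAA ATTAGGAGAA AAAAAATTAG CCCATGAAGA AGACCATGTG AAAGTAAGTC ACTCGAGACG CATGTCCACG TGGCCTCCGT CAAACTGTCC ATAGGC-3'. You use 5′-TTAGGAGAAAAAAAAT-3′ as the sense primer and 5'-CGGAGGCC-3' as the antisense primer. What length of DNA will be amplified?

78 bp

Forward primer TTAGGAGAAAAAAAAT is found on the top strand at positions 42–57.
Taking the reverse complement of CGGAGGCC gives GGCCTCCG, found at positions 112–119 on the template; the primer anneals here to the top strand with its 3' end pointing upstream.
The product runs from position 42 to position 119, so its length is 119 − 42 + 1 = 78 bp.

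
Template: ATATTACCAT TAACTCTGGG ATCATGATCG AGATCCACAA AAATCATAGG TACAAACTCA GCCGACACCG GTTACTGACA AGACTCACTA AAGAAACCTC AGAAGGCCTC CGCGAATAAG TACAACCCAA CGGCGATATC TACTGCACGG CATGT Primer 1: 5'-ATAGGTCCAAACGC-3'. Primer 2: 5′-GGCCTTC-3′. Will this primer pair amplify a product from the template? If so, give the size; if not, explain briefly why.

No product — primer 1 has no binding site in the template.

Primer 1 (ATAGGTCCAAACGC) does not match the top strand, and its reverse complement GCGTTTGGACCTAT does not match either.
With no annealing site for primer 1, no amplification occurs.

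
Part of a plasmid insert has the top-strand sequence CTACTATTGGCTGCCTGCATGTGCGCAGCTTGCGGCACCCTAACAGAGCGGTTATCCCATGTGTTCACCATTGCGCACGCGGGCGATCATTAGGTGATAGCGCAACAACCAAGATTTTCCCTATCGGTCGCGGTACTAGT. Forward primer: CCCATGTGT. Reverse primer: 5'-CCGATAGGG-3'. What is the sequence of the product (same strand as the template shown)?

5'-CCCATGTGTTCACCATTGCGCACGCGGGCGATCATTAGGTGATAGCGCAACAACCAAGATTTTCCCTATCGG-3'

The forward primer matches the template at positions 56–64.
The reverse primer's reverse complement is CCCTATCGG, which matches the template at positions 119–127.
The product is the template from position 56 through 127 (72 bp).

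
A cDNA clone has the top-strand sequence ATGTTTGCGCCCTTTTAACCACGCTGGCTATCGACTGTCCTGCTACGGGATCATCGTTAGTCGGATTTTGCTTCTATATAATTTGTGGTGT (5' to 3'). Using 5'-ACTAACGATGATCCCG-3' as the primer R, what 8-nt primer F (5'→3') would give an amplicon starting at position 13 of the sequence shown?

5'-TTTTAACC-3'

The reverse primer's reverse complement CGGGATCATCGTTAGT matches the template at positions 46–61; the product starts at position 13.
The forward primer is identical to the top strand over positions 13–20: TTTTAACC.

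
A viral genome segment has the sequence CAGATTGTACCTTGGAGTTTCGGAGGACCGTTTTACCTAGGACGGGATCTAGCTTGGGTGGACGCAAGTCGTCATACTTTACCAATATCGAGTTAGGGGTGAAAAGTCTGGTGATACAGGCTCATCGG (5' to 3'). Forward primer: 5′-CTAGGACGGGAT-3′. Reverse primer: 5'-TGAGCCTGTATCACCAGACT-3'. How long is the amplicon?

88 bp

The forward primer matches the template at positions 37–48.
Reverse complement of the reverse primer: AGTCTGGTGATACAGGCTCA. This occurs on the top strand at positions 105–124.
Product length = (reverse-primer end) − (forward-primer start) + 1 = 124 − 37 + 1 = 88 bp.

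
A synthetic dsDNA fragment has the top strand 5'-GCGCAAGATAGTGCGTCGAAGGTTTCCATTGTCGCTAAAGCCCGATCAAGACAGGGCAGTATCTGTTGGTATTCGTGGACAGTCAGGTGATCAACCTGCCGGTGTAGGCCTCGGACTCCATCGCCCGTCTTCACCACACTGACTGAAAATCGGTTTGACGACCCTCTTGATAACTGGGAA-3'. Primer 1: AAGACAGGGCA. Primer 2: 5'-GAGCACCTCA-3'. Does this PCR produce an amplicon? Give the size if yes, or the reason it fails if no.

Primer 2 (GAGCACCTCA) does not match the top strand, and its reverse complement TGAGGTGCTC does not match either.
With no annealing site for primer 2, no amplification occurs.

No product — primer 2 has no binding site in the template.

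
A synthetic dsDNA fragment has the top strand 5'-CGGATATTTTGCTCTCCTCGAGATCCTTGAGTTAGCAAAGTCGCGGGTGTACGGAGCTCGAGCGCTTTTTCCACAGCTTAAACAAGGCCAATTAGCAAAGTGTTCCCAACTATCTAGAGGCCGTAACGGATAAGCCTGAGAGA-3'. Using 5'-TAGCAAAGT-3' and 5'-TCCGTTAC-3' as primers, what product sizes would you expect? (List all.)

98 bp, 38 bp

The forward primer TAGCAAAGT matches the top strand at positions 33–41, 93–101.
The reverse primer's reverse complement is GTAACGGA, matching at positions 123–130.
Each forward site pairs with the reverse site to give a product ending at position 130: sizes 98, 38 bp.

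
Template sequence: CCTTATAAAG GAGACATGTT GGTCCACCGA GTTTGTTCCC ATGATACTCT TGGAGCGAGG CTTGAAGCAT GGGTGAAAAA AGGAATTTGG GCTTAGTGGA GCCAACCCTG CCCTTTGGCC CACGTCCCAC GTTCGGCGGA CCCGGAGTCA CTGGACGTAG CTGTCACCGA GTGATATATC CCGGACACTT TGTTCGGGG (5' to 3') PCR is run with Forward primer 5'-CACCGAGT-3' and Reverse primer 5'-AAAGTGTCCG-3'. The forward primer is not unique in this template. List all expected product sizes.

167 bp, 27 bp

The forward primer CACCGAGT matches the top strand at positions 25–32, 165–172.
The reverse primer's reverse complement is CGGACACTTT, matching at positions 182–191.
Each forward site pairs with the reverse site to give a product ending at position 191: sizes 167, 27 bp.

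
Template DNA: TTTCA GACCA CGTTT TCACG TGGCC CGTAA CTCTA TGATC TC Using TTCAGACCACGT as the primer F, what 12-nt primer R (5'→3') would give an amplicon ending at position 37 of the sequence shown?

5'-CATAGAGTTACG-3'

The forward primer binds at positions 2–13; the product's 3' end on the top strand is position 37.
The reverse primer anneals to the top strand over positions 26–37, i.e. to CGTAACTCTATG.
Its sequence written 5'→3' is the reverse complement: CATAGAGTTACG.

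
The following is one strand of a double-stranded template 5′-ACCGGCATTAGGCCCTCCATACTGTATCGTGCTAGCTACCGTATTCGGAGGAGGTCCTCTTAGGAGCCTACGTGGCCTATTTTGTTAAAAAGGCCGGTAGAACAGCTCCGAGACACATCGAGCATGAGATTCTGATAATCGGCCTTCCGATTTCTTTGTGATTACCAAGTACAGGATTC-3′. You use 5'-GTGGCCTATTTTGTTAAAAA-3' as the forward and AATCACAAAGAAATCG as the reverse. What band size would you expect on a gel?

Forward primer GTGGCCTATTTTGTTAAAAA is found on the top strand at positions 72–91.
Taking the reverse complement of AATCACAAAGAAATCG gives CGATTTCTTTGTGATT, found at positions 148–163 on the template; the primer anneals here to the top strand with its 3' end pointing upstream.
Product length = (reverse-primer end) − (forward-primer start) + 1 = 163 − 72 + 1 = 92 bp.

92 bp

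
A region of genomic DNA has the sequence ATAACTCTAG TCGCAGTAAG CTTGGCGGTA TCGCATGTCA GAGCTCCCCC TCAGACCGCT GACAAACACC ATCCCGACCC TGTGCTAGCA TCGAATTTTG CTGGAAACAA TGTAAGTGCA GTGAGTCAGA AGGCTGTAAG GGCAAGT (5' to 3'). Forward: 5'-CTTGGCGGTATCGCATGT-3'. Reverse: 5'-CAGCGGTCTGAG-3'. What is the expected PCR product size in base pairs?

41 bp

The forward primer matches the template at positions 21–38.
Taking the reverse complement of CAGCGGTCTGAG gives CTCAGACCGCTG, found at positions 50–61 on the template; the primer anneals here to the top strand with its 3' end pointing upstream.
Amplicon spans positions 21–61: 41 bp.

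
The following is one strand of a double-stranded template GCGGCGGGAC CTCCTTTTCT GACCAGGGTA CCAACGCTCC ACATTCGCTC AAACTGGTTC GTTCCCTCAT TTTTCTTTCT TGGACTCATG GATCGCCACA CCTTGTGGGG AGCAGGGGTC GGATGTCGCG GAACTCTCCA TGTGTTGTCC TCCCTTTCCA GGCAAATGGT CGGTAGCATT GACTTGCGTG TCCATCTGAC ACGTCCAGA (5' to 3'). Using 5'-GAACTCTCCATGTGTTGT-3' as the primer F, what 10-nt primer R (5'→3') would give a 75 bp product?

5'-GACGTGTCAG-3'

The forward primer binds at positions 131–148, so a 75 bp product ends at position 131 + 75 − 1 = 205.
The reverse primer anneals to the top strand over positions 196–205, i.e. to CTGACACGTC.
Its sequence written 5'→3' is the reverse complement: GACGTGTCAG.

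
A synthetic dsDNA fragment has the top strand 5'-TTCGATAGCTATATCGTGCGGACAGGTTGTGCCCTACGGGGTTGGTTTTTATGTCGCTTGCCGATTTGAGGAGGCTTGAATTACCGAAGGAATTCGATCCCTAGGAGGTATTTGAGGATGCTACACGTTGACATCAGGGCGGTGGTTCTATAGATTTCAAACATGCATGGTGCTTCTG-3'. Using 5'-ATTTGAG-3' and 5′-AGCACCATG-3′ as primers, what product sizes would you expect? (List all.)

The forward primer ATTTGAG matches the top strand at positions 64–70, 110–116.
The reverse primer's reverse complement is CATGGTGCT, matching at positions 166–174.
Each forward site pairs with the reverse site to give a product ending at position 174: sizes 111, 65 bp.

111 bp, 65 bp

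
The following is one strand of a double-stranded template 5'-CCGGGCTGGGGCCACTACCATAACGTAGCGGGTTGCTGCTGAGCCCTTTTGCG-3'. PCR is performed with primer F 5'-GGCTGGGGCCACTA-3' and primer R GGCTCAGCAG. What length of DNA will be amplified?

The forward primer matches the template at positions 4–17.
Reverse complement of the reverse primer: CTGCTGAGCC. This occurs on the top strand at positions 36–45.
The product runs from position 4 to position 45, so its length is 45 − 4 + 1 = 42 bp.

42 bp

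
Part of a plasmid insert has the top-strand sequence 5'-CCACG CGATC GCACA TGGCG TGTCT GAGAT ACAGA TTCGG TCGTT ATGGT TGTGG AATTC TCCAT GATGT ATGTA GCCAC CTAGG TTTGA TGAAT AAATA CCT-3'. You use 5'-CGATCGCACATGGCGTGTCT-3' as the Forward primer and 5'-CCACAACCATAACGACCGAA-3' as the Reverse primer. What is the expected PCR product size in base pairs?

50 bp

Scanning the template, CGATCGCACATGGCGTGTCT occurs at positions 6–25; this primer anneals to the bottom strand there with its 3' end pointing downstream.
Taking the reverse complement of CCACAACCATAACGACCGAA gives TTCGGTCGTTATGGTTGTGG, found at positions 36–55 on the template; the primer anneals here to the top strand with its 3' end pointing upstream.
The product runs from position 6 to position 55, so its length is 55 − 6 + 1 = 50 bp.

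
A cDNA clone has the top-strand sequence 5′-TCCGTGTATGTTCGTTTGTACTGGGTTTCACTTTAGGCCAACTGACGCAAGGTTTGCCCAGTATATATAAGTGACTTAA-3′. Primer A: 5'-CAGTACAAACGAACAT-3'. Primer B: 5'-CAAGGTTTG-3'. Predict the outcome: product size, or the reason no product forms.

Primer A (CAGTACAAACGAACAT) has reverse complement ATGTTCGTTTGTACTG, which matches the top strand at positions 8–23; primer A anneals to the top strand there with its 3' end pointing upstream toward position 8.
Primer B (CAAGGTTTG) matches the top strand directly at positions 48–56; it anneals to the bottom strand with its 3' end pointing downstream toward position 56.
The 3' ends diverge (primer A extends toward position 1, primer B toward position 79), so the primers never converge on a shared product.

No product — the primers' 3' ends point away from each other.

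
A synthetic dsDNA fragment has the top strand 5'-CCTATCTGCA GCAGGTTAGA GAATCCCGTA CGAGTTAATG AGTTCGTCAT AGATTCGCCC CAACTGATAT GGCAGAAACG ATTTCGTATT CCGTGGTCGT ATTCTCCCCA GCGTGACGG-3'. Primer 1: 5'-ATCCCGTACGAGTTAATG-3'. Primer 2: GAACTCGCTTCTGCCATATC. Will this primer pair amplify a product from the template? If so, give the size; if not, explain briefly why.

Primer 2 (GAACTCGCTTCTGCCATATC) does not match the top strand, and its reverse complement GATATGGCAGAAGCGAGTTC does not match either.
With no annealing site for primer 2, no amplification occurs.

No product — primer 2 has no binding site in the template.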